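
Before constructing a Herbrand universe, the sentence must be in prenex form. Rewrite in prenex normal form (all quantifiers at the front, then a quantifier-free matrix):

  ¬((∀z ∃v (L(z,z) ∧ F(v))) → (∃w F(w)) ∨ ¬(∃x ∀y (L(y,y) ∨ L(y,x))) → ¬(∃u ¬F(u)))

∀z ∃v ∃w ∀x ∃y ∃u (L(z,z) ∧ F(v) ∧ (F(w) ∨ ¬L(y,y) ∧ ¬L(y,x)) ∧ ¬F(u))

First replace A → B with ¬A ∨ B.
  ¬(¬(∀z ∃v (L(z,z) ∧ F(v))) ∨ ¬((∃w F(w)) ∨ ¬(∃x ∀y (L(y,y) ∨ L(y,x)))) ∨ ¬(∃u ¬F(u)))
Move each ¬ inward, flipping quantifiers it crosses:
  (∀z ∃v (L(z,z) ∧ F(v))) ∧ ((∃w F(w)) ∨ (∀x ∃y (¬L(y,y) ∧ ¬L(y,x)))) ∧ (∃u ¬F(u))
All bound variables are already distinct, so no renaming is needed.
Pull the quantifiers to the front (each side's bound variable is not free in the other side):
  ∀z ∃v ∃w ∀x ∃y ∃u (L(z,z) ∧ F(v) ∧ (F(w) ∨ ¬L(y,y) ∧ ¬L(y,x)) ∧ ¬F(u))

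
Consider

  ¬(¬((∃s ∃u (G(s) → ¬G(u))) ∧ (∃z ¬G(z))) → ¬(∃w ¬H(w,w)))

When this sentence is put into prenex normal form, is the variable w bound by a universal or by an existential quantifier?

Eliminate → and ↔ using ¬ and ∨.
  ¬(¬¬((∃s ∃u (¬G(s) ∨ ¬G(u))) ∧ (∃z ¬G(z))) ∨ ¬(∃w ¬H(w,w)))
Drive negations inward (¬∀x A ≡ ∃x ¬A, ¬∃x A ≡ ∀x ¬A, De Morgan for ∧/∨):
  ((∀s ∀u (G(s) ∧ G(u))) ∨ (∀z G(z))) ∧ (∃w ¬H(w,w))
Finally move all quantifiers to the prefix:
  ∀s ∀u ∀z ∃w ((G(s) ∧ G(u) ∨ G(z)) ∧ ¬H(w,w))
The quantifier ∃w sits under an even number of negations (counting the antecedent side of each →), so it remains existential.

existential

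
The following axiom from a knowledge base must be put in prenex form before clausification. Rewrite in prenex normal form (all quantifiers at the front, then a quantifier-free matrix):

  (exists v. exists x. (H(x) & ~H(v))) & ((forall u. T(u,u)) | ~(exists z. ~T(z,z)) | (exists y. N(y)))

exists v. exists x. forall u. forall z. exists y. (H(x) & ~H(v) & (T(u,u) | T(z,z) | N(y)))

Move each ¬ inward, flipping quantifiers it crosses:
  (exists v. exists x. (H(x) & ~H(v))) & ((forall u. T(u,u)) | (forall z. T(z,z)) | (exists y. N(y)))
Pull the quantifiers to the front (each side's bound variable is not free in the other side):
  exists v. exists x. forall u. forall z. exists y. (H(x) & ~H(v) & (T(u,u) | T(z,z) | N(y)))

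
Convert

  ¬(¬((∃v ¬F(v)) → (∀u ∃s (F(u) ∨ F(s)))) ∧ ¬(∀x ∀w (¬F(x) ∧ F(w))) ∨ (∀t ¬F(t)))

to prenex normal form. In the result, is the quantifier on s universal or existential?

existential

First replace A → B with ¬A ∨ B.
  ¬(¬(¬(∃v ¬F(v)) ∨ (∀u ∃s (F(u) ∨ F(s)))) ∧ ¬(∀x ∀w (¬F(x) ∧ F(w))) ∨ (∀t ¬F(t)))
Move each ¬ inward, flipping quantifiers it crosses:
  ((∀v F(v)) ∨ (∀u ∃s (F(u) ∨ F(s))) ∨ (∀x ∀w (¬F(x) ∧ F(w)))) ∧ (∃t F(t))
Pull the quantifiers to the front (each side's bound variable is not free in the other side):
  ∀v ∀u ∃s ∀x ∀w ∃t ((F(v) ∨ F(u) ∨ F(s) ∨ ¬F(x) ∧ F(w)) ∧ F(t))
The quantifier ∃s sits under an even number of negations (counting the antecedent side of each →), so it remains existential.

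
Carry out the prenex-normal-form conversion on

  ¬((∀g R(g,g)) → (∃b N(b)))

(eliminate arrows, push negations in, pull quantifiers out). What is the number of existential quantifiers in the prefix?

0

First replace A → B with ¬A ∨ B.
  ¬(¬(∀g R(g,g)) ∨ (∃b N(b)))
Move each ¬ inward, flipping quantifiers it crosses:
  (∀g R(g,g)) ∧ (∀b ¬N(b))
All bound variables are already distinct, so no renaming is needed.
Finally move all quantifiers to the prefix:
  ∀g ∀b (R(g,g) ∧ ¬N(b))
The prefix is ∀g ∀b: 2 universal, 0 existential.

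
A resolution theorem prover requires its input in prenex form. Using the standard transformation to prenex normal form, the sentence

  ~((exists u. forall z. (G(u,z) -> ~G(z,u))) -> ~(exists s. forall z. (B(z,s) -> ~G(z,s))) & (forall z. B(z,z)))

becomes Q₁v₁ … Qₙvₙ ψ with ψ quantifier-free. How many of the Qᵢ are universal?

2

Eliminate → and ↔ using ¬ and ∨.
  ~(~(exists u. forall z. (~G(u,z) | ~G(z,u))) | ~(exists s. forall z. (~B(z,s) | ~G(z,s))) & (forall z. B(z,z)))
Push ¬ through the quantifiers and connectives to reach negation normal form:
  (exists u. forall z. (~G(u,z) | ~G(z,u))) & ((exists s. forall z. (~B(z,s) | ~G(z,s))) | (exists z. ~B(z,z)))
Standardize variables apart so no two quantifiers bind the same name: z↦x, z↦r.
  (exists u. forall z. (~G(u,z) | ~G(z,u))) & ((exists s. forall x. (~B(x,s) | ~G(x,s))) | (exists r. ~B(r,r)))
Extract every quantifier outward, since the variables are now distinct and don't occur free across branches:
  exists u. forall z. exists s. forall x. exists r. ((~G(u,z) | ~G(z,u)) & (~B(x,s) | ~G(x,s) | ~B(r,r)))
The prefix is exists u forall z exists s forall x exists r: 2 universal, 3 existential.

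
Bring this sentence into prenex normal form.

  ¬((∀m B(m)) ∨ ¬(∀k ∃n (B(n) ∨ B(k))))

∃m ∀k ∃n (¬B(m) ∧ (B(n) ∨ B(k)))

Move each ¬ inward, flipping quantifiers it crosses:
  (∃m ¬B(m)) ∧ (∀k ∃n (B(n) ∨ B(k)))
Extract every quantifier outward, since the variables are now distinct and don't occur free across branches:
  ∃m ∀k ∃n (¬B(m) ∧ (B(n) ∨ B(k)))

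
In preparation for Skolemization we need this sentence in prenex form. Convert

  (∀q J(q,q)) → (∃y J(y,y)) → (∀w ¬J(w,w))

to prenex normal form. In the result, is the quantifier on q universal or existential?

existential

Eliminate → and ↔ using ¬ and ∨.
  ¬(∀q J(q,q)) ∨ ¬(∃y J(y,y)) ∨ (∀w ¬J(w,w))
Move each ¬ inward, flipping quantifiers it crosses:
  (∃q ¬J(q,q)) ∨ (∀y ¬J(y,y)) ∨ (∀w ¬J(w,w))
All bound variables are already distinct, so no renaming is needed.
Extract every quantifier outward, since the variables are now distinct and don't occur free across branches:
  ∃q ∀y ∀w (¬J(q,q) ∨ ¬J(y,y) ∨ ¬J(w,w))
The quantifier ∀q sits under an odd number of negations (counting the antecedent side of each →), so it flips to ∃q.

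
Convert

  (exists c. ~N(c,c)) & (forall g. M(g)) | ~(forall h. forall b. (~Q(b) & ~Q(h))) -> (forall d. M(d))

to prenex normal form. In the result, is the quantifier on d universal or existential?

universal

Rewrite implications/biconditionals: A → B as ¬A ∨ B.
  ~((exists c. ~N(c,c)) & (forall g. M(g)) | ~(forall h. forall b. (~Q(b) & ~Q(h)))) | (forall d. M(d))
Push ¬ through the quantifiers and connectives to reach negation normal form:
  ((forall c. N(c,c)) | (exists g. ~M(g))) & (forall h. forall b. (~Q(b) & ~Q(h))) | (forall d. M(d))
All bound variables are already distinct, so no renaming is needed.
Pull the quantifiers to the front (each side's bound variable is not free in the other side):
  forall c. exists g. forall h. forall b. forall d. ((N(c,c) | ~M(g)) & ~Q(b) & ~Q(h) | M(d))
The quantifier forall d sits under an even number of negations (counting the antecedent side of each →), so it remains universal.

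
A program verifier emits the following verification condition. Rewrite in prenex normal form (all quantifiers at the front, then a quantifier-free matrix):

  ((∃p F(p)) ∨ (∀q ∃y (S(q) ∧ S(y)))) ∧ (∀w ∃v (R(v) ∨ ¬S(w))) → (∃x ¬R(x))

∀p ∃q ∀y ∃w ∀v ∃x (¬F(p) ∧ (¬S(q) ∨ ¬S(y)) ∨ ¬R(v) ∧ S(w) ∨ ¬R(x))

First replace A → B with ¬A ∨ B.
  ¬(((∃p F(p)) ∨ (∀q ∃y (S(q) ∧ S(y)))) ∧ (∀w ∃v (R(v) ∨ ¬S(w)))) ∨ (∃x ¬R(x))
Push ¬ through the quantifiers and connectives to reach negation normal form:
  (∀p ¬F(p)) ∧ (∃q ∀y (¬S(q) ∨ ¬S(y))) ∨ (∃w ∀v (¬R(v) ∧ S(w))) ∨ (∃x ¬R(x))
All bound variables are already distinct, so no renaming is needed.
Extract every quantifier outward, since the variables are now distinct and don't occur free across branches:
  ∀p ∃q ∀y ∃w ∀v ∃x (¬F(p) ∧ (¬S(q) ∨ ¬S(y)) ∨ ¬R(v) ∧ S(w) ∨ ¬R(x))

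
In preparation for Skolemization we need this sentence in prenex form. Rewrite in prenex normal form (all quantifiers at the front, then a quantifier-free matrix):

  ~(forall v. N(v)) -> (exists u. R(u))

Eliminate → and ↔ using ¬ and ∨.
  ~~(forall v. N(v)) | (exists u. R(u))
Drive negations inward (¬∀x A ≡ ∃x ¬A, ¬∃x A ≡ ∀x ¬A, De Morgan for ∧/∨):
  (forall v. N(v)) | (exists u. R(u))
All bound variables are already distinct, so no renaming is needed.
Pull the quantifiers to the front (each side's bound variable is not free in the other side):
  forall v. exists u. (N(v) | R(u))

forall v. exists u. (N(v) | R(u))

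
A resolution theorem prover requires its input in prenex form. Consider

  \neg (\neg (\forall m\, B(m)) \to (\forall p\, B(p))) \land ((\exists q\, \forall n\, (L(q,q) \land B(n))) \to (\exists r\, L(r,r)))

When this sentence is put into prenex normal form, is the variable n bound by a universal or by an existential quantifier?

existential

First replace A → B with ¬A ∨ B.
  \neg (\neg \neg (\forall m\, B(m)) \lor (\forall p\, B(p))) \land (\neg (\exists q\, \forall n\, (L(q,q) \land B(n))) \lor (\exists r\, L(r,r)))
Move each ¬ inward, flipping quantifiers it crosses:
  (\exists m\, \neg B(m)) \land (\exists p\, \neg B(p)) \land ((\forall q\, \exists n\, (\neg L(q,q) \lor \neg B(n))) \lor (\exists r\, L(r,r)))
All bound variables are already distinct, so no renaming is needed.
Finally move all quantifiers to the prefix:
  \exists m\, \exists p\, \forall q\, \exists n\, \exists r\, (\neg B(m) \land \neg B(p) \land (\neg L(q,q) \lor \neg B(n) \lor L(r,r)))
The quantifier \forall n sits under an odd number of negations (counting the antecedent side of each →), so it flips to \exists n.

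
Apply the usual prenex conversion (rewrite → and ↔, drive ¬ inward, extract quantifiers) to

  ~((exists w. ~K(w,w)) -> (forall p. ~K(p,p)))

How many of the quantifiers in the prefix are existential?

Eliminate → and ↔ using ¬ and ∨.
  ~(~(exists w. ~K(w,w)) | (forall p. ~K(p,p)))
Move each ¬ inward, flipping quantifiers it crosses:
  (exists w. ~K(w,w)) & (exists p. K(p,p))
Extract every quantifier outward, since the variables are now distinct and don't occur free across branches:
  exists w. exists p. (~K(w,w) & K(p,p))
The prefix is exists w exists p: 0 universal, 2 existential.

2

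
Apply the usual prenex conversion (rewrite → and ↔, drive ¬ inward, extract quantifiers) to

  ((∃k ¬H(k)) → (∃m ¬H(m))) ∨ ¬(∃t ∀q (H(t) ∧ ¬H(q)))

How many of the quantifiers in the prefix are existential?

2

Eliminate → and ↔ using ¬ and ∨.
  ¬(∃k ¬H(k)) ∨ (∃m ¬H(m)) ∨ ¬(∃t ∀q (H(t) ∧ ¬H(q)))
Push ¬ through the quantifiers and connectives to reach negation normal form:
  (∀k H(k)) ∨ (∃m ¬H(m)) ∨ (∀t ∃q (¬H(t) ∨ H(q)))
All bound variables are already distinct, so no renaming is needed.
Extract every quantifier outward, since the variables are now distinct and don't occur free across branches:
  ∀k ∃m ∀t ∃q (H(k) ∨ ¬H(m) ∨ ¬H(t) ∨ H(q))
The prefix is ∀k ∃m ∀t ∃q: 2 universal, 2 existential.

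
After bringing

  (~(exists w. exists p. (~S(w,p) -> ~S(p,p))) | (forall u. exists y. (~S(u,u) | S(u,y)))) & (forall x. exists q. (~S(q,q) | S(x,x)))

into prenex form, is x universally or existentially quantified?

universal

Rewrite implications/biconditionals: A → B as ¬A ∨ B.
  (~(exists w. exists p. (~~S(w,p) | ~S(p,p))) | (forall u. exists y. (~S(u,u) | S(u,y)))) & (forall x. exists q. (~S(q,q) | S(x,x)))
Push ¬ through the quantifiers and connectives to reach negation normal form:
  ((forall w. forall p. (~S(w,p) & S(p,p))) | (forall u. exists y. (~S(u,u) | S(u,y)))) & (forall x. exists q. (~S(q,q) | S(x,x)))
Pull the quantifiers to the front (each side's bound variable is not free in the other side):
  forall w. forall p. forall u. exists y. forall x. exists q. ((~S(w,p) & S(p,p) | ~S(u,u) | S(u,y)) & (~S(q,q) | S(x,x)))
The quantifier forall x sits under an even number of negations (counting the antecedent side of each →), so it remains universal.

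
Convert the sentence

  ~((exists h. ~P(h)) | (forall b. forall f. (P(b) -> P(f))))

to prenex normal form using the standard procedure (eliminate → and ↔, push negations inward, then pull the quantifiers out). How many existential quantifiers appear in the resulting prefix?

2

Eliminate → and ↔ using ¬ and ∨.
  ~((exists h. ~P(h)) | (forall b. forall f. (~P(b) | P(f))))
Push ¬ through the quantifiers and connectives to reach negation normal form:
  (forall h. P(h)) & (exists b. exists f. (P(b) & ~P(f)))
All bound variables are already distinct, so no renaming is needed.
Pull the quantifiers to the front (each side's bound variable is not free in the other side):
  forall h. exists b. exists f. (P(h) & P(b) & ~P(f))
The prefix is forall h exists b exists f: 1 universal, 2 existential.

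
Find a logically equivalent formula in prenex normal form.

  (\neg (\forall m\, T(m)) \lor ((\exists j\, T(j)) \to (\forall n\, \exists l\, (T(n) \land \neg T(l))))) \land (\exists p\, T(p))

Rewrite implications/biconditionals: A → B as ¬A ∨ B.
  (\neg (\forall m\, T(m)) \lor \neg (\exists j\, T(j)) \lor (\forall n\, \exists l\, (T(n) \land \neg T(l)))) \land (\exists p\, T(p))
Move each ¬ inward, flipping quantifiers it crosses:
  ((\exists m\, \neg T(m)) \lor (\forall j\, \neg T(j)) \lor (\forall n\, \exists l\, (T(n) \land \neg T(l)))) \land (\exists p\, T(p))
Extract every quantifier outward, since the variables are now distinct and don't occur free across branches:
  \exists m\, \forall j\, \forall n\, \exists l\, \exists p\, ((\neg T(m) \lor \neg T(j) \lor T(n) \land \neg T(l)) \land T(p))

\exists m\, \forall j\, \forall n\, \exists l\, \exists p\, ((\neg T(m) \lor \neg T(j) \lor T(n) \land \neg T(l)) \land T(p))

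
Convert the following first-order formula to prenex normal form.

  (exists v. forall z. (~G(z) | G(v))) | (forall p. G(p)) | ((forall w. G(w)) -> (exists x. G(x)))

Rewrite implications/biconditionals: A → B as ¬A ∨ B.
  (exists v. forall z. (~G(z) | G(v))) | (forall p. G(p)) | ~(forall w. G(w)) | (exists x. G(x))
Drive negations inward (¬∀x A ≡ ∃x ¬A, ¬∃x A ≡ ∀x ¬A, De Morgan for ∧/∨):
  (exists v. forall z. (~G(z) | G(v))) | (forall p. G(p)) | (exists w. ~G(w)) | (exists x. G(x))
Finally move all quantifiers to the prefix:
  exists v. forall z. forall p. exists w. exists x. (~G(z) | G(v) | G(p) | ~G(w) | G(x))

exists v. forall z. forall p. exists w. exists x. (~G(z) | G(v) | G(p) | ~G(w) | G(x))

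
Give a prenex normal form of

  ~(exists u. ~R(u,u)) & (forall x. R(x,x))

forall u. forall x. (R(u,u) & R(x,x))

Move each ¬ inward, flipping quantifiers it crosses:
  (forall u. R(u,u)) & (forall x. R(x,x))
Pull the quantifiers to the front (each side's bound variable is not free in the other side):
  forall u. forall x. (R(u,u) & R(x,x))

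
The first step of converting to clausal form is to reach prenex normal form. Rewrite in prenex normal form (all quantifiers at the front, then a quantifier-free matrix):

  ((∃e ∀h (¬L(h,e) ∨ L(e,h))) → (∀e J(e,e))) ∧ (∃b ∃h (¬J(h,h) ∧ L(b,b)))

First replace A → B with ¬A ∨ B.
  (¬(∃e ∀h (¬L(h,e) ∨ L(e,h))) ∨ (∀e J(e,e))) ∧ (∃b ∃h (¬J(h,h) ∧ L(b,b)))
Push ¬ through the quantifiers and connectives to reach negation normal form:
  ((∀e ∃h (L(h,e) ∧ ¬L(e,h))) ∨ (∀e J(e,e))) ∧ (∃b ∃h (¬J(h,h) ∧ L(b,b)))
Give each quantifier a distinct variable: e↦y1, h↦r.
  ((∀e ∃h (L(h,e) ∧ ¬L(e,h))) ∨ (∀y1 J(y1,y1))) ∧ (∃b ∃r (¬J(r,r) ∧ L(b,b)))
Pull the quantifiers to the front (each side's bound variable is not free in the other side):
  ∀e ∃h ∀y1 ∃b ∃r ((L(h,e) ∧ ¬L(e,h) ∨ J(y1,y1)) ∧ ¬J(r,r) ∧ L(b,b))

∀e ∃h ∀y1 ∃b ∃r ((L(h,e) ∧ ¬L(e,h) ∨ J(y1,y1)) ∧ ¬J(r,r) ∧ L(b,b))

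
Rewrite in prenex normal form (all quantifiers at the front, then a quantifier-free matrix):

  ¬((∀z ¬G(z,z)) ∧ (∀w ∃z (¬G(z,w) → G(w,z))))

∃z ∃w ∀s (G(z,z) ∨ ¬G(s,w) ∧ ¬G(w,s))

First replace A → B with ¬A ∨ B.
  ¬((∀z ¬G(z,z)) ∧ (∀w ∃z (¬¬G(z,w) ∨ G(w,z))))
Drive negations inward (¬∀x A ≡ ∃x ¬A, ¬∃x A ≡ ∀x ¬A, De Morgan for ∧/∨):
  (∃z G(z,z)) ∨ (∃w ∀z (¬G(z,w) ∧ ¬G(w,z)))
Give each quantifier a distinct variable: z↦s.
  (∃z G(z,z)) ∨ (∃w ∀s (¬G(s,w) ∧ ¬G(w,s)))
Finally move all quantifiers to the prefix:
  ∃z ∃w ∀s (G(z,z) ∨ ¬G(s,w) ∧ ¬G(w,s))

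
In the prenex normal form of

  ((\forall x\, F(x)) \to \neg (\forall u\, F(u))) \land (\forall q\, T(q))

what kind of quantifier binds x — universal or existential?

existential

Eliminate → and ↔ using ¬ and ∨.
  (\neg (\forall x\, F(x)) \lor \neg (\forall u\, F(u))) \land (\forall q\, T(q))
Move each ¬ inward, flipping quantifiers it crosses:
  ((\exists x\, \neg F(x)) \lor (\exists u\, \neg F(u))) \land (\forall q\, T(q))
Pull the quantifiers to the front (each side's bound variable is not free in the other side):
  \exists x\, \exists u\, \forall q\, ((\neg F(x) \lor \neg F(u)) \land T(q))
The quantifier \forall x sits under an odd number of negations (counting the antecedent side of each →), so it flips to \exists x.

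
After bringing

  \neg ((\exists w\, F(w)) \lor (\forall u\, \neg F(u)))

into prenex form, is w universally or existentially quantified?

universal

Drive negations inward (¬∀x A ≡ ∃x ¬A, ¬∃x A ≡ ∀x ¬A, De Morgan for ∧/∨):
  (\forall w\, \neg F(w)) \land (\exists u\, F(u))
Finally move all quantifiers to the prefix:
  \forall w\, \exists u\, (\neg F(w) \land F(u))
The quantifier \exists w sits under an odd number of negations, so it flips to \forall w.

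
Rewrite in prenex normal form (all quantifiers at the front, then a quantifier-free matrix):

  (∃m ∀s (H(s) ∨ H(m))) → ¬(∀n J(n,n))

∀m ∃s ∃n (¬H(s) ∧ ¬H(m) ∨ ¬J(n,n))

Rewrite implications/biconditionals: A → B as ¬A ∨ B.
  ¬(∃m ∀s (H(s) ∨ H(m))) ∨ ¬(∀n J(n,n))
Push ¬ through the quantifiers and connectives to reach negation normal form:
  (∀m ∃s (¬H(s) ∧ ¬H(m))) ∨ (∃n ¬J(n,n))
Pull the quantifiers to the front (each side's bound variable is not free in the other side):
  ∀m ∃s ∃n (¬H(s) ∧ ¬H(m) ∨ ¬J(n,n))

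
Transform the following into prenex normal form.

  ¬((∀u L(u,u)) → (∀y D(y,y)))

First replace A → B with ¬A ∨ B.
  ¬(¬(∀u L(u,u)) ∨ (∀y D(y,y)))
Move each ¬ inward, flipping quantifiers it crosses:
  (∀u L(u,u)) ∧ (∃y ¬D(y,y))
All bound variables are already distinct, so no renaming is needed.
Finally move all quantifiers to the prefix:
  ∀u ∃y (L(u,u) ∧ ¬D(y,y))

∀u ∃y (L(u,u) ∧ ¬D(y,y))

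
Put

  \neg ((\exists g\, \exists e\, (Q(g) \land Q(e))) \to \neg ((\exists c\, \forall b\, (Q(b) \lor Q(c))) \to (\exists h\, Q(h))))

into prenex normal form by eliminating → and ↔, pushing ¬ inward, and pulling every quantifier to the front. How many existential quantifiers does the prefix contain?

Rewrite implications/biconditionals: A → B as ¬A ∨ B.
  \neg (\neg (\exists g\, \exists e\, (Q(g) \land Q(e))) \lor \neg (\neg (\exists c\, \forall b\, (Q(b) \lor Q(c))) \lor (\exists h\, Q(h))))
Drive negations inward (¬∀x A ≡ ∃x ¬A, ¬∃x A ≡ ∀x ¬A, De Morgan for ∧/∨):
  (\exists g\, \exists e\, (Q(g) \land Q(e))) \land ((\forall c\, \exists b\, (\neg Q(b) \land \neg Q(c))) \lor (\exists h\, Q(h)))
All bound variables are already distinct, so no renaming is needed.
Finally move all quantifiers to the prefix:
  \exists g\, \exists e\, \forall c\, \exists b\, \exists h\, (Q(g) \land Q(e) \land (\neg Q(b) \land \neg Q(c) \lor Q(h)))
The prefix is \exists g \exists e \forall c \exists b \exists h: 1 universal, 4 existential.

4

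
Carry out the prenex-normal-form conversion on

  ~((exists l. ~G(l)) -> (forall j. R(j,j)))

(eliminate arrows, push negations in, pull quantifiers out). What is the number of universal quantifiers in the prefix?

Eliminate → and ↔ using ¬ and ∨.
  ~(~(exists l. ~G(l)) | (forall j. R(j,j)))
Drive negations inward (¬∀x A ≡ ∃x ¬A, ¬∃x A ≡ ∀x ¬A, De Morgan for ∧/∨):
  (exists l. ~G(l)) & (exists j. ~R(j,j))
Pull the quantifiers to the front (each side's bound variable is not free in the other side):
  exists l. exists j. (~G(l) & ~R(j,j))
The prefix is exists l exists j: 0 universal, 2 existential.

0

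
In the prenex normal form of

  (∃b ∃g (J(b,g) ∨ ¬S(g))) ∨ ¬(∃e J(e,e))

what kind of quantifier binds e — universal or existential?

Drive negations inward (¬∀x A ≡ ∃x ¬A, ¬∃x A ≡ ∀x ¬A, De Morgan for ∧/∨):
  (∃b ∃g (J(b,g) ∨ ¬S(g))) ∨ (∀e ¬J(e,e))
All bound variables are already distinct, so no renaming is needed.
Finally move all quantifiers to the prefix:
  ∃b ∃g ∀e (J(b,g) ∨ ¬S(g) ∨ ¬J(e,e))
The quantifier ∃e sits under an odd number of negations, so it flips to ∀e.

universal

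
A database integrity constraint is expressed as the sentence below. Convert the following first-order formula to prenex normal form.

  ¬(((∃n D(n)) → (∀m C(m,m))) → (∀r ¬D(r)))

∀n ∀m ∃r ((¬D(n) ∨ C(m,m)) ∧ D(r))

Eliminate → and ↔ using ¬ and ∨.
  ¬(¬(¬(∃n D(n)) ∨ (∀m C(m,m))) ∨ (∀r ¬D(r)))
Move each ¬ inward, flipping quantifiers it crosses:
  ((∀n ¬D(n)) ∨ (∀m C(m,m))) ∧ (∃r D(r))
All bound variables are already distinct, so no renaming is needed.
Pull the quantifiers to the front (each side's bound variable is not free in the other side):
  ∀n ∀m ∃r ((¬D(n) ∨ C(m,m)) ∧ D(r))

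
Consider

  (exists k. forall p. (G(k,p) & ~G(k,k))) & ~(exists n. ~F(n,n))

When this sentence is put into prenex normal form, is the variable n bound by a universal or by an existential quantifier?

Move each ¬ inward, flipping quantifiers it crosses:
  (exists k. forall p. (G(k,p) & ~G(k,k))) & (forall n. F(n,n))
Finally move all quantifiers to the prefix:
  exists k. forall p. forall n. (G(k,p) & ~G(k,k) & F(n,n))
The quantifier exists n sits under an odd number of negations, so it flips to forall n.

universal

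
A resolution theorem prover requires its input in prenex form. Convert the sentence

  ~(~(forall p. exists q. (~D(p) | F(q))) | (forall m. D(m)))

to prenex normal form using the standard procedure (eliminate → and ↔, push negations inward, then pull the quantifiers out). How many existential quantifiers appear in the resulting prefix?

2

Move each ¬ inward, flipping quantifiers it crosses:
  (forall p. exists q. (~D(p) | F(q))) & (exists m. ~D(m))
All bound variables are already distinct, so no renaming is needed.
Finally move all quantifiers to the prefix:
  forall p. exists q. exists m. ((~D(p) | F(q)) & ~D(m))
The prefix is forall p exists q exists m: 1 universal, 2 existential.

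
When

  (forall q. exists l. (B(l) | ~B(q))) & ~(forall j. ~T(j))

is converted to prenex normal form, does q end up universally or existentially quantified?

Drive negations inward (¬∀x A ≡ ∃x ¬A, ¬∃x A ≡ ∀x ¬A, De Morgan for ∧/∨):
  (forall q. exists l. (B(l) | ~B(q))) & (exists j. T(j))
Finally move all quantifiers to the prefix:
  forall q. exists l. exists j. ((B(l) | ~B(q)) & T(j))
The quantifier forall q sits under an even number of negations, so it remains universal.

universal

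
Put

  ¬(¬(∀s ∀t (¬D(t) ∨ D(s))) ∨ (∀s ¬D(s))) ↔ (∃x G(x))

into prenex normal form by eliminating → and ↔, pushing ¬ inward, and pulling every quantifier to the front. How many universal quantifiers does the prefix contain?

Rewrite implications/biconditionals: A → B as ¬A ∨ B; A ↔ B as (¬A ∨ B) ∧ (¬B ∨ A).
  (¬¬(¬(∀s ∀t (¬D(t) ∨ D(s))) ∨ (∀s ¬D(s))) ∨ (∃x G(x))) ∧ (¬(∃x G(x)) ∨ ¬(¬(∀s ∀t (¬D(t) ∨ D(s))) ∨ (∀s ¬D(s))))
Push ¬ through the quantifiers and connectives to reach negation normal form:
  ((∃s ∃t (D(t) ∧ ¬D(s))) ∨ (∀s ¬D(s)) ∨ (∃x G(x))) ∧ ((∀x ¬G(x)) ∨ (∀s ∀t (¬D(t) ∨ D(s))) ∧ (∃s D(s)))
Rename bound variables to avoid capture: s↦p, x↦w1, s↦a, t↦q, s↦v.
  ((∃s ∃t (D(t) ∧ ¬D(s))) ∨ (∀p ¬D(p)) ∨ (∃x G(x))) ∧ ((∀w1 ¬G(w1)) ∨ (∀a ∀q (¬D(q) ∨ D(a))) ∧ (∃v D(v)))
Pull the quantifiers to the front (each side's bound variable is not free in the other side):
  ∃s ∃t ∀p ∃x ∀w1 ∀a ∀q ∃v ((D(t) ∧ ¬D(s) ∨ ¬D(p) ∨ G(x)) ∧ (¬G(w1) ∨ (¬D(q) ∨ D(a)) ∧ D(v)))
The prefix is ∃s ∃t ∀p ∃x ∀w1 ∀a ∀q ∃v: 4 universal, 4 existential.

4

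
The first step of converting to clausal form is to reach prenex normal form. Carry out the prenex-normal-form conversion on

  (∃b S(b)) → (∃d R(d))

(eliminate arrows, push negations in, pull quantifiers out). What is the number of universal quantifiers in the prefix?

1

Rewrite implications/biconditionals: A → B as ¬A ∨ B.
  ¬(∃b S(b)) ∨ (∃d R(d))
Move each ¬ inward, flipping quantifiers it crosses:
  (∀b ¬S(b)) ∨ (∃d R(d))
All bound variables are already distinct, so no renaming is needed.
Finally move all quantifiers to the prefix:
  ∀b ∃d (¬S(b) ∨ R(d))
The prefix is ∀b ∃d: 1 universal, 1 existential.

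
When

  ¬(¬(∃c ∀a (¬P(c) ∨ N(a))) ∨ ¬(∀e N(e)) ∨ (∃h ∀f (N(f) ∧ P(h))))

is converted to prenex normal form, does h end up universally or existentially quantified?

Push ¬ through the quantifiers and connectives to reach negation normal form:
  (∃c ∀a (¬P(c) ∨ N(a))) ∧ (∀e N(e)) ∧ (∀h ∃f (¬N(f) ∨ ¬P(h)))
Pull the quantifiers to the front (each side's bound variable is not free in the other side):
  ∃c ∀a ∀e ∀h ∃f ((¬P(c) ∨ N(a)) ∧ N(e) ∧ (¬N(f) ∨ ¬P(h)))
The quantifier ∃h sits under an odd number of negations, so it flips to ∀h.

universal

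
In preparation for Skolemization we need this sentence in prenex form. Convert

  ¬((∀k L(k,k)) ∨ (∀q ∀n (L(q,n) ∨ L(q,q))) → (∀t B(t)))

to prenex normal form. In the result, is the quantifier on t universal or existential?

First replace A → B with ¬A ∨ B.
  ¬(¬((∀k L(k,k)) ∨ (∀q ∀n (L(q,n) ∨ L(q,q)))) ∨ (∀t B(t)))
Move each ¬ inward, flipping quantifiers it crosses:
  ((∀k L(k,k)) ∨ (∀q ∀n (L(q,n) ∨ L(q,q)))) ∧ (∃t ¬B(t))
All bound variables are already distinct, so no renaming is needed.
Pull the quantifiers to the front (each side's bound variable is not free in the other side):
  ∀k ∀q ∀n ∃t ((L(k,k) ∨ L(q,n) ∨ L(q,q)) ∧ ¬B(t))
The quantifier ∀t sits under an odd number of negations (counting the antecedent side of each →), so it flips to ∃t.

existential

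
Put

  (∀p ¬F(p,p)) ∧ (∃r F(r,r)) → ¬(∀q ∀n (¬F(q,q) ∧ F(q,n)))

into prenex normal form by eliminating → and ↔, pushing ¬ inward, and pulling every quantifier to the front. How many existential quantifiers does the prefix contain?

First replace A → B with ¬A ∨ B.
  ¬((∀p ¬F(p,p)) ∧ (∃r F(r,r))) ∨ ¬(∀q ∀n (¬F(q,q) ∧ F(q,n)))
Drive negations inward (¬∀x A ≡ ∃x ¬A, ¬∃x A ≡ ∀x ¬A, De Morgan for ∧/∨):
  (∃p F(p,p)) ∨ (∀r ¬F(r,r)) ∨ (∃q ∃n (F(q,q) ∨ ¬F(q,n)))
Finally move all quantifiers to the prefix:
  ∃p ∀r ∃q ∃n (F(p,p) ∨ ¬F(r,r) ∨ F(q,q) ∨ ¬F(q,n))
The prefix is ∃p ∀r ∃q ∃n: 1 universal, 3 existential.

3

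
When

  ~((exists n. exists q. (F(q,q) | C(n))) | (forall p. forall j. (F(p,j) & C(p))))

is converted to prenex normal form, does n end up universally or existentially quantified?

universal

Drive negations inward (¬∀x A ≡ ∃x ¬A, ¬∃x A ≡ ∀x ¬A, De Morgan for ∧/∨):
  (forall n. forall q. (~F(q,q) & ~C(n))) & (exists p. exists j. (~F(p,j) | ~C(p)))
All bound variables are already distinct, so no renaming is needed.
Extract every quantifier outward, since the variables are now distinct and don't occur free across branches:
  forall n. forall q. exists p. exists j. (~F(q,q) & ~C(n) & (~F(p,j) | ~C(p)))
The quantifier exists n sits under an odd number of negations, so it flips to forall n.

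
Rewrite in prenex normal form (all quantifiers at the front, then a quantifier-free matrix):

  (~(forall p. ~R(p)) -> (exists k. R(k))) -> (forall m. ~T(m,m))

exists p. forall k. forall m. (R(p) & ~R(k) | ~T(m,m))

Eliminate → and ↔ using ¬ and ∨.
  ~(~~(forall p. ~R(p)) | (exists k. R(k))) | (forall m. ~T(m,m))
Drive negations inward (¬∀x A ≡ ∃x ¬A, ¬∃x A ≡ ∀x ¬A, De Morgan for ∧/∨):
  (exists p. R(p)) & (forall k. ~R(k)) | (forall m. ~T(m,m))
All bound variables are already distinct, so no renaming is needed.
Finally move all quantifiers to the prefix:
  exists p. forall k. forall m. (R(p) & ~R(k) | ~T(m,m))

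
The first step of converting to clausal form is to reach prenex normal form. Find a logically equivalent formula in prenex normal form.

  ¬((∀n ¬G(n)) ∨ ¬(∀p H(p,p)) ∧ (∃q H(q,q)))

Drive negations inward (¬∀x A ≡ ∃x ¬A, ¬∃x A ≡ ∀x ¬A, De Morgan for ∧/∨):
  (∃n G(n)) ∧ ((∀p H(p,p)) ∨ (∀q ¬H(q,q)))
Pull the quantifiers to the front (each side's bound variable is not free in the other side):
  ∃n ∀p ∀q (G(n) ∧ (H(p,p) ∨ ¬H(q,q)))

∃n ∀p ∀q (G(n) ∧ (H(p,p) ∨ ¬H(q,q)))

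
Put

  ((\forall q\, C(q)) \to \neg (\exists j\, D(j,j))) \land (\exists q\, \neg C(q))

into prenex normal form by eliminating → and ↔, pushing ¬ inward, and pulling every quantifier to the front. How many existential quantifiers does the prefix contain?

First replace A → B with ¬A ∨ B.
  (\neg (\forall q\, C(q)) \lor \neg (\exists j\, D(j,j))) \land (\exists q\, \neg C(q))
Move each ¬ inward, flipping quantifiers it crosses:
  ((\exists q\, \neg C(q)) \lor (\forall j\, \neg D(j,j))) \land (\exists q\, \neg C(q))
Give each quantifier a distinct variable: q↦c.
  ((\exists q\, \neg C(q)) \lor (\forall j\, \neg D(j,j))) \land (\exists c\, \neg C(c))
Extract every quantifier outward, since the variables are now distinct and don't occur free across branches:
  \exists q\, \forall j\, \exists c\, ((\neg C(q) \lor \neg D(j,j)) \land \neg C(c))
The prefix is \exists q \forall j \exists c: 1 universal, 2 existential.

2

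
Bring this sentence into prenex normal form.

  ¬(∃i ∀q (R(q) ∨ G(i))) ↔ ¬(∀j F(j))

∃i ∀q ∃j ∀s ∀y1 ∃b ((R(q) ∨ G(i) ∨ ¬F(j)) ∧ (F(s) ∨ ¬R(b) ∧ ¬G(y1)))

Rewrite implications/biconditionals: A → B as ¬A ∨ B; A ↔ B as (¬A ∨ B) ∧ (¬B ∨ A).
  (¬¬(∃i ∀q (R(q) ∨ G(i))) ∨ ¬(∀j F(j))) ∧ (¬¬(∀j F(j)) ∨ ¬(∃i ∀q (R(q) ∨ G(i))))
Drive negations inward (¬∀x A ≡ ∃x ¬A, ¬∃x A ≡ ∀x ¬A, De Morgan for ∧/∨):
  ((∃i ∀q (R(q) ∨ G(i))) ∨ (∃j ¬F(j))) ∧ ((∀j F(j)) ∨ (∀i ∃q (¬R(q) ∧ ¬G(i))))
Give each quantifier a distinct variable: j↦s, i↦y1, q↦b.
  ((∃i ∀q (R(q) ∨ G(i))) ∨ (∃j ¬F(j))) ∧ ((∀s F(s)) ∨ (∀y1 ∃b (¬R(b) ∧ ¬G(y1))))
Finally move all quantifiers to the prefix:
  ∃i ∀q ∃j ∀s ∀y1 ∃b ((R(q) ∨ G(i) ∨ ¬F(j)) ∧ (F(s) ∨ ¬R(b) ∧ ¬G(y1)))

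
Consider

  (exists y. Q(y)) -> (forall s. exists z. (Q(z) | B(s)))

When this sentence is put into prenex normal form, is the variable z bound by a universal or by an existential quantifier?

Rewrite implications/biconditionals: A → B as ¬A ∨ B.
  ~(exists y. Q(y)) | (forall s. exists z. (Q(z) | B(s)))
Drive negations inward (¬∀x A ≡ ∃x ¬A, ¬∃x A ≡ ∀x ¬A, De Morgan for ∧/∨):
  (forall y. ~Q(y)) | (forall s. exists z. (Q(z) | B(s)))
All bound variables are already distinct, so no renaming is needed.
Extract every quantifier outward, since the variables are now distinct and don't occur free across branches:
  forall y. forall s. exists z. (~Q(y) | Q(z) | B(s))
The quantifier exists z sits under an even number of negations (counting the antecedent side of each →), so it remains existential.

existential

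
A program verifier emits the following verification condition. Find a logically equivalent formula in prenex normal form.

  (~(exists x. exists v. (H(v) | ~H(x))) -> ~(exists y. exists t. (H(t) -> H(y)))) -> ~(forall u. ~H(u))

First replace A → B with ¬A ∨ B.
  ~(~~(exists x. exists v. (H(v) | ~H(x))) | ~(exists y. exists t. (~H(t) | H(y)))) | ~(forall u. ~H(u))
Push ¬ through the quantifiers and connectives to reach negation normal form:
  (forall x. forall v. (~H(v) & H(x))) & (exists y. exists t. (~H(t) | H(y))) | (exists u. H(u))
Pull the quantifiers to the front (each side's bound variable is not free in the other side):
  forall x. forall v. exists y. exists t. exists u. (~H(v) & H(x) & (~H(t) | H(y)) | H(u))

forall x. forall v. exists y. exists t. exists u. (~H(v) & H(x) & (~H(t) | H(y)) | H(u))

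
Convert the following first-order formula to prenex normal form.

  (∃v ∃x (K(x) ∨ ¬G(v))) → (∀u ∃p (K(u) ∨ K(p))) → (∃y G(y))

Eliminate → and ↔ using ¬ and ∨.
  ¬(∃v ∃x (K(x) ∨ ¬G(v))) ∨ ¬(∀u ∃p (K(u) ∨ K(p))) ∨ (∃y G(y))
Push ¬ through the quantifiers and connectives to reach negation normal form:
  (∀v ∀x (¬K(x) ∧ G(v))) ∨ (∃u ∀p (¬K(u) ∧ ¬K(p))) ∨ (∃y G(y))
All bound variables are already distinct, so no renaming is needed.
Pull the quantifiers to the front (each side's bound variable is not free in the other side):
  ∀v ∀x ∃u ∀p ∃y (¬K(x) ∧ G(v) ∨ ¬K(u) ∧ ¬K(p) ∨ G(y))

∀v ∀x ∃u ∀p ∃y (¬K(x) ∧ G(v) ∨ ¬K(u) ∧ ¬K(p) ∨ G(y))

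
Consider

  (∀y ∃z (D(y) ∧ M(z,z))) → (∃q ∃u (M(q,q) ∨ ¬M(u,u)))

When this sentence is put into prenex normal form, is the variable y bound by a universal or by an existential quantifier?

Rewrite implications/biconditionals: A → B as ¬A ∨ B.
  ¬(∀y ∃z (D(y) ∧ M(z,z))) ∨ (∃q ∃u (M(q,q) ∨ ¬M(u,u)))
Drive negations inward (¬∀x A ≡ ∃x ¬A, ¬∃x A ≡ ∀x ¬A, De Morgan for ∧/∨):
  (∃y ∀z (¬D(y) ∨ ¬M(z,z))) ∨ (∃q ∃u (M(q,q) ∨ ¬M(u,u)))
Finally move all quantifiers to the prefix:
  ∃y ∀z ∃q ∃u (¬D(y) ∨ ¬M(z,z) ∨ M(q,q) ∨ ¬M(u,u))
The quantifier ∀y sits under an odd number of negations (counting the antecedent side of each →), so it flips to ∃y.

existential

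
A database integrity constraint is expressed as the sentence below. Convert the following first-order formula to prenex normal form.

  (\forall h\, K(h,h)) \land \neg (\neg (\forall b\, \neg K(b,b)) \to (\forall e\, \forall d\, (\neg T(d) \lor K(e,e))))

Rewrite implications/biconditionals: A → B as ¬A ∨ B.
  (\forall h\, K(h,h)) \land \neg (\neg \neg (\forall b\, \neg K(b,b)) \lor (\forall e\, \forall d\, (\neg T(d) \lor K(e,e))))
Push ¬ through the quantifiers and connectives to reach negation normal form:
  (\forall h\, K(h,h)) \land (\exists b\, K(b,b)) \land (\exists e\, \exists d\, (T(d) \land \neg K(e,e)))
Extract every quantifier outward, since the variables are now distinct and don't occur free across branches:
  \forall h\, \exists b\, \exists e\, \exists d\, (K(h,h) \land K(b,b) \land T(d) \land \neg K(e,e))

\forall h\, \exists b\, \exists e\, \exists d\, (K(h,h) \land K(b,b) \land T(d) \land \neg K(e,e))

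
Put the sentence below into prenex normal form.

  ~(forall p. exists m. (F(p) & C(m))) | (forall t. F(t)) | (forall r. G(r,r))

exists p. forall m. forall t. forall r. (~F(p) | ~C(m) | F(t) | G(r,r))

Drive negations inward (¬∀x A ≡ ∃x ¬A, ¬∃x A ≡ ∀x ¬A, De Morgan for ∧/∨):
  (exists p. forall m. (~F(p) | ~C(m))) | (forall t. F(t)) | (forall r. G(r,r))
All bound variables are already distinct, so no renaming is needed.
Pull the quantifiers to the front (each side's bound variable is not free in the other side):
  exists p. forall m. forall t. forall r. (~F(p) | ~C(m) | F(t) | G(r,r))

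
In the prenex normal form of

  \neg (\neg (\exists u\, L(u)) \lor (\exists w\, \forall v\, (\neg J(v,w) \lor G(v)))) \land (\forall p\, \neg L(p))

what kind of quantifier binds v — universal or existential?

existential

Move each ¬ inward, flipping quantifiers it crosses:
  (\exists u\, L(u)) \land (\forall w\, \exists v\, (J(v,w) \land \neg G(v))) \land (\forall p\, \neg L(p))
Finally move all quantifiers to the prefix:
  \exists u\, \forall w\, \exists v\, \forall p\, (L(u) \land J(v,w) \land \neg G(v) \land \neg L(p))
The quantifier \forall v sits under an odd number of negations, so it flips to \exists v.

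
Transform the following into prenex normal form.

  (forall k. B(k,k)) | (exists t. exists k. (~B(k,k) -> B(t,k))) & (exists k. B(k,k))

forall k. exists t. exists v. exists q. (B(k,k) | (B(v,v) | B(t,v)) & B(q,q))

Rewrite implications/biconditionals: A → B as ¬A ∨ B.
  (forall k. B(k,k)) | (exists t. exists k. (~~B(k,k) | B(t,k))) & (exists k. B(k,k))
Drive negations inward (¬∀x A ≡ ∃x ¬A, ¬∃x A ≡ ∀x ¬A, De Morgan for ∧/∨):
  (forall k. B(k,k)) | (exists t. exists k. (B(k,k) | B(t,k))) & (exists k. B(k,k))
Give each quantifier a distinct variable: k↦v, k↦q.
  (forall k. B(k,k)) | (exists t. exists v. (B(v,v) | B(t,v))) & (exists q. B(q,q))
Extract every quantifier outward, since the variables are now distinct and don't occur free across branches:
  forall k. exists t. exists v. exists q. (B(k,k) | (B(v,v) | B(t,v)) & B(q,q))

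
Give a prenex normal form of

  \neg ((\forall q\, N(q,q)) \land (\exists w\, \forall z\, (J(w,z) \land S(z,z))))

\exists q\, \forall w\, \exists z\, (\neg N(q,q) \lor \neg J(w,z) \lor \neg S(z,z))

Drive negations inward (¬∀x A ≡ ∃x ¬A, ¬∃x A ≡ ∀x ¬A, De Morgan for ∧/∨):
  (\exists q\, \neg N(q,q)) \lor (\forall w\, \exists z\, (\neg J(w,z) \lor \neg S(z,z)))
All bound variables are already distinct, so no renaming is needed.
Finally move all quantifiers to the prefix:
  \exists q\, \forall w\, \exists z\, (\neg N(q,q) \lor \neg J(w,z) \lor \neg S(z,z))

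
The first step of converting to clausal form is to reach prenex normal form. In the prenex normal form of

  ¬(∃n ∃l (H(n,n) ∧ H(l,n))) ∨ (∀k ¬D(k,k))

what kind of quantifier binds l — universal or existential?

Move each ¬ inward, flipping quantifiers it crosses:
  (∀n ∀l (¬H(n,n) ∨ ¬H(l,n))) ∨ (∀k ¬D(k,k))
All bound variables are already distinct, so no renaming is needed.
Finally move all quantifiers to the prefix:
  ∀n ∀l ∀k (¬H(n,n) ∨ ¬H(l,n) ∨ ¬D(k,k))
The quantifier ∃l sits under an odd number of negations, so it flips to ∀l.

universal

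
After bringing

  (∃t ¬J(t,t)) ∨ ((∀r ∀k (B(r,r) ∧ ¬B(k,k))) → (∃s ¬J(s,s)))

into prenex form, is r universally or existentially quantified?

Eliminate → and ↔ using ¬ and ∨.
  (∃t ¬J(t,t)) ∨ ¬(∀r ∀k (B(r,r) ∧ ¬B(k,k))) ∨ (∃s ¬J(s,s))
Push ¬ through the quantifiers and connectives to reach negation normal form:
  (∃t ¬J(t,t)) ∨ (∃r ∃k (¬B(r,r) ∨ B(k,k))) ∨ (∃s ¬J(s,s))
Finally move all quantifiers to the prefix:
  ∃t ∃r ∃k ∃s (¬J(t,t) ∨ ¬B(r,r) ∨ B(k,k) ∨ ¬J(s,s))
The quantifier ∀r sits under an odd number of negations (counting the antecedent side of each →), so it flips to ∃r.

existential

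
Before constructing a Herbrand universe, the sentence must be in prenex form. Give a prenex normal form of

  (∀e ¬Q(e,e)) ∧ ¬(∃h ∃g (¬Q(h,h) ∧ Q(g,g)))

∀e ∀h ∀g (¬Q(e,e) ∧ (Q(h,h) ∨ ¬Q(g,g)))

Push ¬ through the quantifiers and connectives to reach negation normal form:
  (∀e ¬Q(e,e)) ∧ (∀h ∀g (Q(h,h) ∨ ¬Q(g,g)))
Pull the quantifiers to the front (each side's bound variable is not free in the other side):
  ∀e ∀h ∀g (¬Q(e,e) ∧ (Q(h,h) ∨ ¬Q(g,g)))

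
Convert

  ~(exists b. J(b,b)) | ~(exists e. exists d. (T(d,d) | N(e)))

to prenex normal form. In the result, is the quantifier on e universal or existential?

universal

Push ¬ through the quantifiers and connectives to reach negation normal form:
  (forall b. ~J(b,b)) | (forall e. forall d. (~T(d,d) & ~N(e)))
All bound variables are already distinct, so no renaming is needed.
Finally move all quantifiers to the prefix:
  forall b. forall e. forall d. (~J(b,b) | ~T(d,d) & ~N(e))
The quantifier exists e sits under an odd number of negations, so it flips to forall e.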